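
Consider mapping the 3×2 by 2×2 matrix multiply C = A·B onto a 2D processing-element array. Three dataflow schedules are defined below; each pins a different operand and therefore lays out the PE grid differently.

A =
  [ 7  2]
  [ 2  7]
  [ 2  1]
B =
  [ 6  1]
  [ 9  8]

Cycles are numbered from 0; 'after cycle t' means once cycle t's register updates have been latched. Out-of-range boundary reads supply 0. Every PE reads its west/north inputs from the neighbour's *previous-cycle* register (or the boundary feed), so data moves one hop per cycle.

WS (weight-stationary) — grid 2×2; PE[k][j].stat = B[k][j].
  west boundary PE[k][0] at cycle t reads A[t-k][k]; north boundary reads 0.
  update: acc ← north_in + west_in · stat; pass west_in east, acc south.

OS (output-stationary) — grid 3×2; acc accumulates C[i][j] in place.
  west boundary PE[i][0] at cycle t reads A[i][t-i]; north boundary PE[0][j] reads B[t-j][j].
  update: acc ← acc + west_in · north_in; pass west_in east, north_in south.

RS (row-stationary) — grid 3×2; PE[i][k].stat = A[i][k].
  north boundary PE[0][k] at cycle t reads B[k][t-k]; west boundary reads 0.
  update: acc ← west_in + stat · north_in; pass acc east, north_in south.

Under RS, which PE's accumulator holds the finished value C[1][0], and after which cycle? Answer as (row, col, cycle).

(row, col, cycle) = (1, 1, 2)

RS — PE[1][1] is where C[1][0] collects:
  step 0 · PE1,1: acc=0; fwd→0 fwd↓0
  step 1 · PE1,1: acc=0; fwd→0 fwd↓0
  step 2 · PE1,1: acc=75; fwd→75 fwd↓9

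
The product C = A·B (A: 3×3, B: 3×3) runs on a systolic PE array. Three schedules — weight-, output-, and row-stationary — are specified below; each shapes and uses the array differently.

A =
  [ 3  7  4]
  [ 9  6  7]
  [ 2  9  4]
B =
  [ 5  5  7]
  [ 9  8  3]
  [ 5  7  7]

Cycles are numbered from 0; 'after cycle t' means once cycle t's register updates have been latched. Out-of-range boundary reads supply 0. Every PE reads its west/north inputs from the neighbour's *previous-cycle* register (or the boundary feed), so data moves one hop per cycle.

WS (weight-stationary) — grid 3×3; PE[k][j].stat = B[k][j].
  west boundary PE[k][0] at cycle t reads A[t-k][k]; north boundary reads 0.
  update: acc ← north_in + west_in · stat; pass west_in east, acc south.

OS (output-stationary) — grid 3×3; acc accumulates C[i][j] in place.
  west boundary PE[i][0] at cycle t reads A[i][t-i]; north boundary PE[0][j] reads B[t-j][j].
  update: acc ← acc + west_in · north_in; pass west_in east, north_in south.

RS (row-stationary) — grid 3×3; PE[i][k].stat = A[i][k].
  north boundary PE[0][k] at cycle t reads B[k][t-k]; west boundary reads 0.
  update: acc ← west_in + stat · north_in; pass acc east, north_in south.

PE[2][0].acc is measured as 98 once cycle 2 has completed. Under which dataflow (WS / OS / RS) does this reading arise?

— WS: 3×3; PE[2][0] trace:
  [0] (2,0) acc=0 (h:0 v:0)
  [1] (2,0) acc=0 (h:0 v:0)
  [2] (2,0) acc=98 (h:4 v:98)
— OS: 3×3; PE[2][0] trace:
  [0] (2,0) acc=0 (h:0 v:0)
  [1] (2,0) acc=0 (h:0 v:0)
  [2] (2,0) acc=10 (h:2 v:5)
— RS: 3×3; PE[2][0] trace:
  [0] (2,0) acc=0 (h:0 v:0)
  [1] (2,0) acc=0 (h:0 v:0)
  [2] (2,0) acc=10 (h:10 v:5)

dataflow = WS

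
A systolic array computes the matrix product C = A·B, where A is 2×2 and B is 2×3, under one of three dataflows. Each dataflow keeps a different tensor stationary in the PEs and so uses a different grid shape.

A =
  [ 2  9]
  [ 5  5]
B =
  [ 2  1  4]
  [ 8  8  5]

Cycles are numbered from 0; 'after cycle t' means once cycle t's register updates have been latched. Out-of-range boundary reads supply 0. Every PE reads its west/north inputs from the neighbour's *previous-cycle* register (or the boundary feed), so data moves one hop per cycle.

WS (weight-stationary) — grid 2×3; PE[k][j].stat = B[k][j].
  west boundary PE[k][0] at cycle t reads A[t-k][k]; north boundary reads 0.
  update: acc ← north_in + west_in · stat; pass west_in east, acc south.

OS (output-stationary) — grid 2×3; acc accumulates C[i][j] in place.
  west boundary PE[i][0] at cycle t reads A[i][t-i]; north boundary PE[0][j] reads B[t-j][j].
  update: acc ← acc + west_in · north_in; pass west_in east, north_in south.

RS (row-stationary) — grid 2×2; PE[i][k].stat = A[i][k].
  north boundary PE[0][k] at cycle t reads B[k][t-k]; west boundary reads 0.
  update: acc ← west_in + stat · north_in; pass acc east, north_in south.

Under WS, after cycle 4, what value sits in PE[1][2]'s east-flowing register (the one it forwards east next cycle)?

register = 5

WS on a 2×3 grid — tracing PE[1][2] and its feeders:
  t=0 PE[0][2]: acc=0 h=0 v=0
  t=0 PE[1][1]: acc=0 h=0 v=0
  t=0 PE[1][2]: acc=0 h=0 v=0
  t=1 PE[0][2]: acc=0 h=0 v=0
  t=1 PE[1][1]: acc=0 h=0 v=0
  t=1 PE[1][2]: acc=0 h=0 v=0
  t=2 PE[0][2]: acc=8 h=2 v=8
  t=2 PE[1][1]: acc=74 h=9 v=74
  t=2 PE[1][2]: acc=0 h=0 v=0
  t=3 PE[0][2]: acc=20 h=5 v=20
  t=3 PE[1][1]: acc=45 h=5 v=45
  t=3 PE[1][2]: acc=53 h=9 v=53
  t=4 PE[0][2]: acc=0 h=0 v=0
  t=4 PE[1][1]: acc=0 h=0 v=0
  t=4 PE[1][2]: acc=45 h=5 v=45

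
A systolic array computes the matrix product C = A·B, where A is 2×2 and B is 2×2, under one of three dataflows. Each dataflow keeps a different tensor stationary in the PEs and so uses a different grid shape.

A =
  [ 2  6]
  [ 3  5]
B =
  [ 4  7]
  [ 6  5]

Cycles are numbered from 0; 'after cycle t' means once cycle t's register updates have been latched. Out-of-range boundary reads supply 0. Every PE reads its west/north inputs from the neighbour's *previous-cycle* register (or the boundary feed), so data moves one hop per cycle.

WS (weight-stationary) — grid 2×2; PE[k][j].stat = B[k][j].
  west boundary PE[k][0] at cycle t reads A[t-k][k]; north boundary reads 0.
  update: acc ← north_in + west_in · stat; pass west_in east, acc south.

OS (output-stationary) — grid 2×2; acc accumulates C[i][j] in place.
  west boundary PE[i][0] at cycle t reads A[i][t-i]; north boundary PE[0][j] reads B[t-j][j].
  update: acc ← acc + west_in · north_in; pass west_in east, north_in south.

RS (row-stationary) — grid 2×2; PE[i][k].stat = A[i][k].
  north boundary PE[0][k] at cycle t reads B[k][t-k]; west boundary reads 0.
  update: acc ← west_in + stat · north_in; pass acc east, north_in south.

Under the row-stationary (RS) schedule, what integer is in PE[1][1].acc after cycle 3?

PE[1][1].acc = 46

RS 2×2: PE[1][1] cycle-by-cycle (with neighbour feeds):
  cycle 0: PE[0][1] → acc 0, east 0, south 0
  cycle 0: PE[1][0] → acc 0, east 0, south 0
  cycle 0: PE[1][1] → acc 0, east 0, south 0
  cycle 1: PE[0][1] → acc 44, east 44, south 6
  cycle 1: PE[1][0] → acc 12, east 12, south 4
  cycle 1: PE[1][1] → acc 0, east 0, south 0
  cycle 2: PE[0][1] → acc 44, east 44, south 5
  cycle 2: PE[1][0] → acc 21, east 21, south 7
  cycle 2: PE[1][1] → acc 42, east 42, south 6
  cycle 3: PE[0][1] → acc 0, east 0, south 0
  cycle 3: PE[1][0] → acc 0, east 0, south 0
  cycle 3: PE[1][1] → acc 46, east 46, south 5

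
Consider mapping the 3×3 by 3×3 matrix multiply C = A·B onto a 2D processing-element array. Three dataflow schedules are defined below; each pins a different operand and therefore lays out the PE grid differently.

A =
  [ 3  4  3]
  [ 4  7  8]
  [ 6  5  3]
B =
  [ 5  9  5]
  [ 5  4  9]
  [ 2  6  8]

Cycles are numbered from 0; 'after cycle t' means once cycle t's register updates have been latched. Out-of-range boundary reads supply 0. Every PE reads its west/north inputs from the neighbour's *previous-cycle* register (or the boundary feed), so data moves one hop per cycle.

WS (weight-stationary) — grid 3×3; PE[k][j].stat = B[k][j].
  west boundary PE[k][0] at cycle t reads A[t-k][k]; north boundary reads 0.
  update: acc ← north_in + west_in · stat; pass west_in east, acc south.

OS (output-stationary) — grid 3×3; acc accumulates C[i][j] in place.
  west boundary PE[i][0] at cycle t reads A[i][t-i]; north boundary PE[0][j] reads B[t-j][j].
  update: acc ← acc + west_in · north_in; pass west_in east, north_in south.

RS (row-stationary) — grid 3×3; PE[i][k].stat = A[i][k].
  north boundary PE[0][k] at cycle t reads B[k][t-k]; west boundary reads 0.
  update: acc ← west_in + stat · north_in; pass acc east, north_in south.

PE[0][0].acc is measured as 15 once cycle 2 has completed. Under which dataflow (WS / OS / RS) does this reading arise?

WS [3×3] PE[0][0] across cycles:
  @0  [0,0]  acc 15  |  →3  ↓15
  @1  [0,0]  acc 20  |  →4  ↓20
  @2  [0,0]  acc 30  |  →6  ↓30
OS [3×3] PE[0][0] across cycles:
  @0  [0,0]  acc 15  |  →3  ↓5
  @1  [0,0]  acc 35  |  →4  ↓5
  @2  [0,0]  acc 41  |  →3  ↓2
RS [3×3] PE[0][0] across cycles:
  @0  [0,0]  acc 15  |  →15  ↓5
  @1  [0,0]  acc 27  |  →27  ↓9
  @2  [0,0]  acc 15  |  →15  ↓5

dataflow = RS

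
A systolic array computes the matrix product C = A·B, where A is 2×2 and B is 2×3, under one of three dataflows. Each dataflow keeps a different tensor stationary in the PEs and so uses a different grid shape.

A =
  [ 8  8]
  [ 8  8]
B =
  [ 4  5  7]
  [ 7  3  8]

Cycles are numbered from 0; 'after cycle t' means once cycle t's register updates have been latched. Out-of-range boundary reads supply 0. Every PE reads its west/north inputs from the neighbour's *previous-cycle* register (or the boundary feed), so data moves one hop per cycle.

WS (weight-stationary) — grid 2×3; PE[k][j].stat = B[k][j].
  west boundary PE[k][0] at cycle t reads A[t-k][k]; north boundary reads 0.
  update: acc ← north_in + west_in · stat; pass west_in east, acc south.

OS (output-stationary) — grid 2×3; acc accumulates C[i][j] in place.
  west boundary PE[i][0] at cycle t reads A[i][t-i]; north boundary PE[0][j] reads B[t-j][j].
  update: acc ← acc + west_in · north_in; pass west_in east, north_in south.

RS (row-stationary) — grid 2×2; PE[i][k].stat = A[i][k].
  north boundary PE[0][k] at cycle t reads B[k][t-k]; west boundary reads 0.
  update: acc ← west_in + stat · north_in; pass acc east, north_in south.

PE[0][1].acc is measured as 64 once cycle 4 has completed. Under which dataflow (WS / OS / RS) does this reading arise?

Under WS (2×3), PE[0][1]:
  [0] (0,1) acc=0 (h:0 v:0)
  [1] (0,1) acc=40 (h:8 v:40)
  [2] (0,1) acc=40 (h:8 v:40)
  [3] (0,1) acc=0 (h:0 v:0)
  [4] (0,1) acc=0 (h:0 v:0)
Under OS (2×3), PE[0][1]:
  [0] (0,1) acc=0 (h:0 v:0)
  [1] (0,1) acc=40 (h:8 v:5)
  [2] (0,1) acc=64 (h:8 v:3)
  [3] (0,1) acc=64 (h:0 v:0)
  [4] (0,1) acc=64 (h:0 v:0)
Under RS (2×2), PE[0][1]:
  [0] (0,1) acc=0 (h:0 v:0)
  [1] (0,1) acc=88 (h:88 v:7)
  [2] (0,1) acc=64 (h:64 v:3)
  [3] (0,1) acc=120 (h:120 v:8)
  [4] (0,1) acc=0 (h:0 v:0)

dataflow = OS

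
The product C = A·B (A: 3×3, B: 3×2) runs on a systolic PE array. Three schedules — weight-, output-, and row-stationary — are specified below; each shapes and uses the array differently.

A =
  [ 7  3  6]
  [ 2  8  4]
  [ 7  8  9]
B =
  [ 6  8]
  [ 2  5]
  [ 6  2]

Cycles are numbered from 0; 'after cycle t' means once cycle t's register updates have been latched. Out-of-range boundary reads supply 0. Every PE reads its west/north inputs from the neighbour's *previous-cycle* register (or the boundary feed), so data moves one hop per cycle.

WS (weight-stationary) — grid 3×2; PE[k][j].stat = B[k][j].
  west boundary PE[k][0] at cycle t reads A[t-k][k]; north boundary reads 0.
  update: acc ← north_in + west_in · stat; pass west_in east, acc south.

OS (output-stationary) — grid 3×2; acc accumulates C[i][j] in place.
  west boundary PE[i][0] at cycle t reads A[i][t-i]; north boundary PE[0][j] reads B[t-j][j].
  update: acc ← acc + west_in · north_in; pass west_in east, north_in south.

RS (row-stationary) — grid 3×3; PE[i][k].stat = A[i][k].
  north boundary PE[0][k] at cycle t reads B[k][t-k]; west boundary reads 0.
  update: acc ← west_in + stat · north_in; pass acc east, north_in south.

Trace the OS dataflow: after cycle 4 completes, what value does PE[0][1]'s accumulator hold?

PE[0][1].acc = 83

OS (3×2). Following PE[0][1] plus its west/north inputs:
  step 0 · PE0,0: acc=42; fwd→7 fwd↓6
  step 0 · PE0,1: acc=0; fwd→0 fwd↓0
  step 1 · PE0,0: acc=48; fwd→3 fwd↓2
  step 1 · PE0,1: acc=56; fwd→7 fwd↓8
  step 2 · PE0,0: acc=84; fwd→6 fwd↓6
  step 2 · PE0,1: acc=71; fwd→3 fwd↓5
  step 3 · PE0,0: acc=84; fwd→0 fwd↓0
  step 3 · PE0,1: acc=83; fwd→6 fwd↓2
  step 4 · PE0,0: acc=84; fwd→0 fwd↓0
  step 4 · PE0,1: acc=83; fwd→0 fwd↓0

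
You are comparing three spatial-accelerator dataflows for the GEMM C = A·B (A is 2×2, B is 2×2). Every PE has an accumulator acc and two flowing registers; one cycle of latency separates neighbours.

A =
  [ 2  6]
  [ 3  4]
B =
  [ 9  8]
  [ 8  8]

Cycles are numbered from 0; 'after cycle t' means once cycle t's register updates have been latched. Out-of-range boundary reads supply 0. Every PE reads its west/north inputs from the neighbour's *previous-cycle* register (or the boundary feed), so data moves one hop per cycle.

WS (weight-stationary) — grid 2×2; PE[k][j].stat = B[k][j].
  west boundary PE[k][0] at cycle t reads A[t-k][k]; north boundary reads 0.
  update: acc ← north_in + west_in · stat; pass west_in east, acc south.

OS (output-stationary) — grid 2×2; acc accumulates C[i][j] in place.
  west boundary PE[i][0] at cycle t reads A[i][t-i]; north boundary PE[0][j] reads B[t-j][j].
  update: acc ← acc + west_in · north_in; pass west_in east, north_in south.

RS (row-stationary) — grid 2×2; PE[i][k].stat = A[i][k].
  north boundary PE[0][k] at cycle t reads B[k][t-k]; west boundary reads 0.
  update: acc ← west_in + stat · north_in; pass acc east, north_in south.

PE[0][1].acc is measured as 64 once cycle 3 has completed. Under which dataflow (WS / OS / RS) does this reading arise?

— WS: 2×2; PE[0][1] trace:
  0: (0,1).acc=0  regs=<0,0>
  1: (0,1).acc=16  regs=<2,16>
  2: (0,1).acc=24  regs=<3,24>
  3: (0,1).acc=0  regs=<0,0>
— OS: 2×2; PE[0][1] trace:
  0: (0,1).acc=0  regs=<0,0>
  1: (0,1).acc=16  regs=<2,8>
  2: (0,1).acc=64  regs=<6,8>
  3: (0,1).acc=64  regs=<0,0>
— RS: 2×2; PE[0][1] trace:
  0: (0,1).acc=0  regs=<0,0>
  1: (0,1).acc=66  regs=<66,8>
  2: (0,1).acc=64  regs=<64,8>
  3: (0,1).acc=0  regs=<0,0>

dataflow = OS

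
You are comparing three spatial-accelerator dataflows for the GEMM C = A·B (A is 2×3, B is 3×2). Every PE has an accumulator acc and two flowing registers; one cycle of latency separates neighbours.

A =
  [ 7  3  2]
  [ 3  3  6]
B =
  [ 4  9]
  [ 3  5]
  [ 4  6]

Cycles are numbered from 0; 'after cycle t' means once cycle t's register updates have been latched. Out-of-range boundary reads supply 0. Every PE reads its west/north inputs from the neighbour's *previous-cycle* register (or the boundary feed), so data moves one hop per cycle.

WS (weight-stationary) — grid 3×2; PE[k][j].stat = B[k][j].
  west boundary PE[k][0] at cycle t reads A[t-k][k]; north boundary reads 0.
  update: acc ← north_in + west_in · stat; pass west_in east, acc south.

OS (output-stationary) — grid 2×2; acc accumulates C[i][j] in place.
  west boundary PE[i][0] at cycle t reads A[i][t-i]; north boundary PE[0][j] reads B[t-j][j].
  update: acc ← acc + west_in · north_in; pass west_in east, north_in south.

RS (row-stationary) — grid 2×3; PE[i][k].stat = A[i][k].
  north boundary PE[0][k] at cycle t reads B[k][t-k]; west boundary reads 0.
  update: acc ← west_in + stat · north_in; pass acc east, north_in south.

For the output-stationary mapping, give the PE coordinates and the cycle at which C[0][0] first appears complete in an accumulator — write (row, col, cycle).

OS — PE[0][0] is where C[0][0] collects:
  0: (0,0).acc=28  regs=<7,4>
  1: (0,0).acc=37  regs=<3,3>
  2: (0,0).acc=45  regs=<2,4>

(row, col, cycle) = (0, 0, 2)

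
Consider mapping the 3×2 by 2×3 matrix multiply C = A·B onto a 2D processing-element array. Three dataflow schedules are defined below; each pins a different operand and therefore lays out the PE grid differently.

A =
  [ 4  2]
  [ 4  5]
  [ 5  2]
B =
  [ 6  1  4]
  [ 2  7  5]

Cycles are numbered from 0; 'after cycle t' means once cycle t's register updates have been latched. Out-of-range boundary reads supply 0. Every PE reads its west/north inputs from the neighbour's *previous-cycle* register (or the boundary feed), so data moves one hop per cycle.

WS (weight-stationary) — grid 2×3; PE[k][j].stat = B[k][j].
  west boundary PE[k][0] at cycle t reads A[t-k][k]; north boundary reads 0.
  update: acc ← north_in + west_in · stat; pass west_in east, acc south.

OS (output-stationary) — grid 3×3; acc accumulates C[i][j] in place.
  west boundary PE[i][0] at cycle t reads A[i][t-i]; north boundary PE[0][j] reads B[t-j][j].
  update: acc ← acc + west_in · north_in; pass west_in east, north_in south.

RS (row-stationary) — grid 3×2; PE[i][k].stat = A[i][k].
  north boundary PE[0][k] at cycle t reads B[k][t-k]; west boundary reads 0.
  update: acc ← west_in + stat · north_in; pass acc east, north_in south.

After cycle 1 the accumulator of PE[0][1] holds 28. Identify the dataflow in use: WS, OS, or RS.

Under WS (2×3), PE[0][1]:
  t=0 PE[0][1]: acc=0 h=0 v=0
  t=1 PE[0][1]: acc=4 h=4 v=4
Under OS (3×3), PE[0][1]:
  t=0 PE[0][1]: acc=0 h=0 v=0
  t=1 PE[0][1]: acc=4 h=4 v=1
Under RS (3×2), PE[0][1]:
  t=0 PE[0][1]: acc=0 h=0 v=0
  t=1 PE[0][1]: acc=28 h=28 v=2

dataflow = RS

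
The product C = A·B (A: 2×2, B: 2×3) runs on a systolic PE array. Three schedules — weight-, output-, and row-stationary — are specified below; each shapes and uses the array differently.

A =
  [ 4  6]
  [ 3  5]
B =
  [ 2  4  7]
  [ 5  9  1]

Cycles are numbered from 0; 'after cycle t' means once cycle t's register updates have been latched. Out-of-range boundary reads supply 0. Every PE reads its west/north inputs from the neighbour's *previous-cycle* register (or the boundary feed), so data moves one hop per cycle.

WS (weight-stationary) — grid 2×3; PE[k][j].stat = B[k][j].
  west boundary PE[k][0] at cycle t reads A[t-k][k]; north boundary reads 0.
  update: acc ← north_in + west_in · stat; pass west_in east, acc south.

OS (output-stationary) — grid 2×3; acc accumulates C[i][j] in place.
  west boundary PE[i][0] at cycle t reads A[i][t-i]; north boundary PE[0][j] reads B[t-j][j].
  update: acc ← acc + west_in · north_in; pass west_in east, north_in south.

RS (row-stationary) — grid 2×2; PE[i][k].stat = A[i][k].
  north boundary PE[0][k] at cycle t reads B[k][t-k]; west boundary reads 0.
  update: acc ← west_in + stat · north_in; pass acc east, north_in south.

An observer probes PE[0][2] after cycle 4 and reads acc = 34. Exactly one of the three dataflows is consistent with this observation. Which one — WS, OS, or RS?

dataflow = OS

WS [2×3] PE[0][2] across cycles:
  after 0 — PE[0][2] acc=0, pass-E 0, pass-S 0
  after 1 — PE[0][2] acc=0, pass-E 0, pass-S 0
  after 2 — PE[0][2] acc=28, pass-E 4, pass-S 28
  after 3 — PE[0][2] acc=21, pass-E 3, pass-S 21
  after 4 — PE[0][2] acc=0, pass-E 0, pass-S 0
OS [2×3] PE[0][2] across cycles:
  after 0 — PE[0][2] acc=0, pass-E 0, pass-S 0
  after 1 — PE[0][2] acc=0, pass-E 0, pass-S 0
  after 2 — PE[0][2] acc=28, pass-E 4, pass-S 7
  after 3 — PE[0][2] acc=34, pass-E 6, pass-S 1
  after 4 — PE[0][2] acc=34, pass-E 0, pass-S 0
RS (2×2): PE[0][2] does not exist.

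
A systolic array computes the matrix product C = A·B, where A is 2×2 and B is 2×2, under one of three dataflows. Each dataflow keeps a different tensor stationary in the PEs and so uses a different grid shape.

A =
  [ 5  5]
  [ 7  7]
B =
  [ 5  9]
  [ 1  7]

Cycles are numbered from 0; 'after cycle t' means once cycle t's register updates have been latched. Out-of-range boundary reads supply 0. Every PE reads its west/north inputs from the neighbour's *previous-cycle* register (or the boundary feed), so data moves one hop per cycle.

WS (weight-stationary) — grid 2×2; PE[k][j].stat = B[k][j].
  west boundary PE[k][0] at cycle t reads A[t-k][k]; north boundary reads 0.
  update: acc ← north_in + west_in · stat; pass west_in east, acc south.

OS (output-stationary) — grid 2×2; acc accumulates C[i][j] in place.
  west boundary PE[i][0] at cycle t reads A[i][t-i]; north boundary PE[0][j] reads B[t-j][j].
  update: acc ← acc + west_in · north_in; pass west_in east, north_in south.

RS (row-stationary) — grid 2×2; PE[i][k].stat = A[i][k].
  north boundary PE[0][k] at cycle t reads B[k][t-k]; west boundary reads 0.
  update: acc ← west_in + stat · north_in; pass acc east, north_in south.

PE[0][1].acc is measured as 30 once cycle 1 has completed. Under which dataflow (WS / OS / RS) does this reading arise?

— WS: 2×2; PE[0][1] trace:
  [0] (0,1) acc=0 (h:0 v:0)
  [1] (0,1) acc=45 (h:5 v:45)
— OS: 2×2; PE[0][1] trace:
  [0] (0,1) acc=0 (h:0 v:0)
  [1] (0,1) acc=45 (h:5 v:9)
— RS: 2×2; PE[0][1] trace:
  [0] (0,1) acc=0 (h:0 v:0)
  [1] (0,1) acc=30 (h:30 v:1)

dataflow = RS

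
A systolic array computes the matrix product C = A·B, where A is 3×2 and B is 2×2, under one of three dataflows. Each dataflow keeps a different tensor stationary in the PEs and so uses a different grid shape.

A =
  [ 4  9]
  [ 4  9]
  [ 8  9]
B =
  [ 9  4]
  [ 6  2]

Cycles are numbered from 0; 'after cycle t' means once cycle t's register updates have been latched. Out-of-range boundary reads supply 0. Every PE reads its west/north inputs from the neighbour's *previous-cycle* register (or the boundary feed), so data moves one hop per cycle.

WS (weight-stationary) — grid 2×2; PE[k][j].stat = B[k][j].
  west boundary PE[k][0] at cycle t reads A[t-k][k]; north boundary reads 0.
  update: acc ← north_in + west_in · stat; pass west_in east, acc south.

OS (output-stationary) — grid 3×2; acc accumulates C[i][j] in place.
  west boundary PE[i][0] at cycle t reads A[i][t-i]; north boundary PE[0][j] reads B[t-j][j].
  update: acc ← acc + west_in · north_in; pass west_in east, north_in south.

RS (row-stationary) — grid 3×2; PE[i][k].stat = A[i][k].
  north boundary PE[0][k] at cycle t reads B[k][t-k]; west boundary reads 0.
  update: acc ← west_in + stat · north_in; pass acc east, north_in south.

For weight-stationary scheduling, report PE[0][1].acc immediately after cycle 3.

PE[0][1].acc = 32

WS on a 2×2 grid — tracing PE[0][1] and its feeders:
  0: (0,0).acc=36  regs=<4,36>
  0: (0,1).acc=0  regs=<0,0>
  1: (0,0).acc=36  regs=<4,36>
  1: (0,1).acc=16  regs=<4,16>
  2: (0,0).acc=72  regs=<8,72>
  2: (0,1).acc=16  regs=<4,16>
  3: (0,0).acc=0  regs=<0,0>
  3: (0,1).acc=32  regs=<8,32>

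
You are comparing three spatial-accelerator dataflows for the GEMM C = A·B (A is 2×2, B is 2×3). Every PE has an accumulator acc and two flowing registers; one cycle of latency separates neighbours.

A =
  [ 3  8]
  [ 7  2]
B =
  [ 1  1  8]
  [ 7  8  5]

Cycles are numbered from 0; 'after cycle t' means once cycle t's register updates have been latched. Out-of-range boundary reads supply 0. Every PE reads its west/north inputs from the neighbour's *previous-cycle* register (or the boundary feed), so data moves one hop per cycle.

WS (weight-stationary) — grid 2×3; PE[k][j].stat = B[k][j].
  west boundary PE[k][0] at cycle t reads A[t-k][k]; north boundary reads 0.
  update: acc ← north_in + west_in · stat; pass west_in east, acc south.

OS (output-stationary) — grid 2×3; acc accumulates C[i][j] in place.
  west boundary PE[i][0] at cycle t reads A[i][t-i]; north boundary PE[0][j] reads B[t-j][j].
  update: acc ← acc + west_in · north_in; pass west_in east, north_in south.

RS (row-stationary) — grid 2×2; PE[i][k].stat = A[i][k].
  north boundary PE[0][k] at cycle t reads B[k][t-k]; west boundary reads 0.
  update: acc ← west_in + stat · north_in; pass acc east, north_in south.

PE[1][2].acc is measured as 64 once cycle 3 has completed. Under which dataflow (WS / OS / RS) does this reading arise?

WS (2×3 grid), PE[1][2]:
  step 0 · PE1,2: acc=0; fwd→0 fwd↓0
  step 1 · PE1,2: acc=0; fwd→0 fwd↓0
  step 2 · PE1,2: acc=0; fwd→0 fwd↓0
  step 3 · PE1,2: acc=64; fwd→8 fwd↓64
OS (2×3 grid), PE[1][2]:
  step 0 · PE1,2: acc=0; fwd→0 fwd↓0
  step 1 · PE1,2: acc=0; fwd→0 fwd↓0
  step 2 · PE1,2: acc=0; fwd→0 fwd↓0
  step 3 · PE1,2: acc=56; fwd→7 fwd↓8
— RS: 2×2 array has no PE[1][2].

dataflow = WS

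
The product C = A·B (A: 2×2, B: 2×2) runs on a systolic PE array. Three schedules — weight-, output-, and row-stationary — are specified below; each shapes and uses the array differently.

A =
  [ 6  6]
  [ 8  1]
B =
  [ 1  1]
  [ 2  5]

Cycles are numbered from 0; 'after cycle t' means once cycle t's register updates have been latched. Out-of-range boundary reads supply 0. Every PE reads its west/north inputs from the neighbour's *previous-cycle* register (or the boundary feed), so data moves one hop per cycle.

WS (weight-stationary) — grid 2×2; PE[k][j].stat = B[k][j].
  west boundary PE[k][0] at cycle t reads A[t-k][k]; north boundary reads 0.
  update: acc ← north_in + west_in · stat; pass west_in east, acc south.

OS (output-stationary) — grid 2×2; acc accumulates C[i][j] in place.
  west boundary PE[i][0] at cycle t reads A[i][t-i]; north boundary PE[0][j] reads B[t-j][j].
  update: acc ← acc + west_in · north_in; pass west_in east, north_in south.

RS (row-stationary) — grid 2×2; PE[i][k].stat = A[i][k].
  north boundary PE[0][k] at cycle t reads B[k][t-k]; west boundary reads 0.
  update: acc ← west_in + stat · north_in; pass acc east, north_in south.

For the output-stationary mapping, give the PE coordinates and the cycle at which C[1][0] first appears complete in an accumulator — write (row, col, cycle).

OS — PE[1][0] is where C[1][0] collects:
  t=0 PE[1][0]: acc=0 h=0 v=0
  t=1 PE[1][0]: acc=8 h=8 v=1
  t=2 PE[1][0]: acc=10 h=1 v=2

(row, col, cycle) = (1, 0, 2)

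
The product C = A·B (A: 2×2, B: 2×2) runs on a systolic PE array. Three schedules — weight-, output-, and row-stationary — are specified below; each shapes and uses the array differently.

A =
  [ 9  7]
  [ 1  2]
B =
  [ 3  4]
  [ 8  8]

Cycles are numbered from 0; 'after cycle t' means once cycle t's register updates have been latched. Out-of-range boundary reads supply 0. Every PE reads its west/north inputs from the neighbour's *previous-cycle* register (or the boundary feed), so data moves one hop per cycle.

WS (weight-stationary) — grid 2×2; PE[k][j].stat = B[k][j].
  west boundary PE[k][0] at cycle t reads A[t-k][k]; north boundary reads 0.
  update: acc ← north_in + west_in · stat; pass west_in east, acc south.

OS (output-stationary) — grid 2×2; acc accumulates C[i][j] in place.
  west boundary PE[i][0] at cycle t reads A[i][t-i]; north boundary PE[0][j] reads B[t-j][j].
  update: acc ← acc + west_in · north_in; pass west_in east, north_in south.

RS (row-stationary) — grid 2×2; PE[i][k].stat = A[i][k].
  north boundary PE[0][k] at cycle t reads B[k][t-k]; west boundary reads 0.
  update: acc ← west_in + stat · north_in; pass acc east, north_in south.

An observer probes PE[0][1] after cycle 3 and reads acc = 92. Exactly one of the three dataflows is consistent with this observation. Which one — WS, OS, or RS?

dataflow = OS

WS [2×2] PE[0][1] across cycles:
  cycle 0: PE[0][1] → acc 0, east 0, south 0
  cycle 1: PE[0][1] → acc 36, east 9, south 36
  cycle 2: PE[0][1] → acc 4, east 1, south 4
  cycle 3: PE[0][1] → acc 0, east 0, south 0
OS [2×2] PE[0][1] across cycles:
  cycle 0: PE[0][1] → acc 0, east 0, south 0
  cycle 1: PE[0][1] → acc 36, east 9, south 4
  cycle 2: PE[0][1] → acc 92, east 7, south 8
  cycle 3: PE[0][1] → acc 92, east 0, south 0
RS [2×2] PE[0][1] across cycles:
  cycle 0: PE[0][1] → acc 0, east 0, south 0
  cycle 1: PE[0][1] → acc 83, east 83, south 8
  cycle 2: PE[0][1] → acc 92, east 92, south 8
  cycle 3: PE[0][1] → acc 0, east 0, south 0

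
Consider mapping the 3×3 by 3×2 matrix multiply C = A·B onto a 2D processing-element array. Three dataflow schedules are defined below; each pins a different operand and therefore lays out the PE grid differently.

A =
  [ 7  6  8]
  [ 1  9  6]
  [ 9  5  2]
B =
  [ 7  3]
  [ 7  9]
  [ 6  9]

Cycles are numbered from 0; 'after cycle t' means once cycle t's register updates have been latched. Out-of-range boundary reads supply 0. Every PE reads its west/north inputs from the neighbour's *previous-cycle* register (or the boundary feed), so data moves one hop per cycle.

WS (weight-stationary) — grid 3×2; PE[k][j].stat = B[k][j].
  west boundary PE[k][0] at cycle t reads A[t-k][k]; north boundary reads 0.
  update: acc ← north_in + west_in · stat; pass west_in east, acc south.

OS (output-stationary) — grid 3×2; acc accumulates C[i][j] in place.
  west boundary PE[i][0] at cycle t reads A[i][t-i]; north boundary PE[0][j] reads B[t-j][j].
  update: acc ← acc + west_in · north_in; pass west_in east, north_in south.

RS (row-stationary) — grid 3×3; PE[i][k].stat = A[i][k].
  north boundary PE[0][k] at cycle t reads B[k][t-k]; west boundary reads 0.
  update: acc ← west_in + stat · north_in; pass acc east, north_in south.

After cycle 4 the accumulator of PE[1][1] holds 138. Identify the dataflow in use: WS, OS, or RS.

dataflow = OS

Under WS (3×2), PE[1][1]:
  t=0 PE[1][1]: acc=0 h=0 v=0
  t=1 PE[1][1]: acc=0 h=0 v=0
  t=2 PE[1][1]: acc=75 h=6 v=75
  t=3 PE[1][1]: acc=84 h=9 v=84
  t=4 PE[1][1]: acc=72 h=5 v=72
Under OS (3×2), PE[1][1]:
  t=0 PE[1][1]: acc=0 h=0 v=0
  t=1 PE[1][1]: acc=0 h=0 v=0
  t=2 PE[1][1]: acc=3 h=1 v=3
  t=3 PE[1][1]: acc=84 h=9 v=9
  t=4 PE[1][1]: acc=138 h=6 v=9
Under RS (3×3), PE[1][1]:
  t=0 PE[1][1]: acc=0 h=0 v=0
  t=1 PE[1][1]: acc=0 h=0 v=0
  t=2 PE[1][1]: acc=70 h=70 v=7
  t=3 PE[1][1]: acc=84 h=84 v=9
  t=4 PE[1][1]: acc=0 h=0 v=0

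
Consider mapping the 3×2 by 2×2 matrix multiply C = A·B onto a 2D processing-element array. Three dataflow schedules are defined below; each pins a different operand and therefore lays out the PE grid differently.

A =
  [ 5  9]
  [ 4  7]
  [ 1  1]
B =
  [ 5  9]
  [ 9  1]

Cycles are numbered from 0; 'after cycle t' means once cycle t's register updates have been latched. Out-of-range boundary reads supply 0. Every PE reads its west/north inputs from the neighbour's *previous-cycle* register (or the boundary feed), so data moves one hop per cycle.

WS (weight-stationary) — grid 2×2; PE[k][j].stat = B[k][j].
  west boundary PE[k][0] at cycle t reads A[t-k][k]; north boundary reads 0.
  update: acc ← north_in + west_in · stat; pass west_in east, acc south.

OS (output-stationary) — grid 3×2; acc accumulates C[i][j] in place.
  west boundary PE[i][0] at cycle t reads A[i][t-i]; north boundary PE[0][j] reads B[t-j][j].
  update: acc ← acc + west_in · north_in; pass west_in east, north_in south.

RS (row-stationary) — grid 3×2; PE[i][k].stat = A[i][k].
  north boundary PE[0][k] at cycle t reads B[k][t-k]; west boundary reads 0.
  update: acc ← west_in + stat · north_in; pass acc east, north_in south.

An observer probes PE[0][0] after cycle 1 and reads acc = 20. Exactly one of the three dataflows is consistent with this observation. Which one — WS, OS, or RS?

dataflow = WS

WS (2×2 grid), PE[0][0]:
  0: (0,0).acc=25  regs=<5,25>
  1: (0,0).acc=20  regs=<4,20>
OS (3×2 grid), PE[0][0]:
  0: (0,0).acc=25  regs=<5,5>
  1: (0,0).acc=106  regs=<9,9>
RS (3×2 grid), PE[0][0]:
  0: (0,0).acc=25  regs=<25,5>
  1: (0,0).acc=45  regs=<45,9>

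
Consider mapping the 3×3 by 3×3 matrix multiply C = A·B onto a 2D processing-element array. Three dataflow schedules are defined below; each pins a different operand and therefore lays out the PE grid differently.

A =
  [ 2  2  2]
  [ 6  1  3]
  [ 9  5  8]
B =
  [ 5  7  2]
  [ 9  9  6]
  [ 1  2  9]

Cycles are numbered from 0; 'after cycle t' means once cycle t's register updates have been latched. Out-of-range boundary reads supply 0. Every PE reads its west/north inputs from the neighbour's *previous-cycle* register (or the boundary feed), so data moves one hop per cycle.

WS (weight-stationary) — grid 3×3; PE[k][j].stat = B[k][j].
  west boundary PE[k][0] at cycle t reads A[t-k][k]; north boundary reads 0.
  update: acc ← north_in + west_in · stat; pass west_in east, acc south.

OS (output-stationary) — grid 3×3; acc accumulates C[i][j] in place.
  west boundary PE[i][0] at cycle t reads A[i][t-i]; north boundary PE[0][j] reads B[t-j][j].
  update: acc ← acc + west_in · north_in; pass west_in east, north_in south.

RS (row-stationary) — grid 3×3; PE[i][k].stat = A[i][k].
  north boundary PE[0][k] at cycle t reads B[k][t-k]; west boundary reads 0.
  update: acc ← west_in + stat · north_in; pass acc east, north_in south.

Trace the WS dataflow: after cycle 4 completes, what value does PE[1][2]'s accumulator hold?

PE[1][2].acc = 18

Tracing WS — 3×3 array, target PE[1][2]:
  cycle 0: PE[0][2] → acc 0, east 0, south 0
  cycle 0: PE[1][1] → acc 0, east 0, south 0
  cycle 0: PE[1][2] → acc 0, east 0, south 0
  cycle 1: PE[0][2] → acc 0, east 0, south 0
  cycle 1: PE[1][1] → acc 0, east 0, south 0
  cycle 1: PE[1][2] → acc 0, east 0, south 0
  cycle 2: PE[0][2] → acc 4, east 2, south 4
  cycle 2: PE[1][1] → acc 32, east 2, south 32
  cycle 2: PE[1][2] → acc 0, east 0, south 0
  cycle 3: PE[0][2] → acc 12, east 6, south 12
  cycle 3: PE[1][1] → acc 51, east 1, south 51
  cycle 3: PE[1][2] → acc 16, east 2, south 16
  cycle 4: PE[0][2] → acc 18, east 9, south 18
  cycle 4: PE[1][1] → acc 108, east 5, south 108
  cycle 4: PE[1][2] → acc 18, east 1, south 18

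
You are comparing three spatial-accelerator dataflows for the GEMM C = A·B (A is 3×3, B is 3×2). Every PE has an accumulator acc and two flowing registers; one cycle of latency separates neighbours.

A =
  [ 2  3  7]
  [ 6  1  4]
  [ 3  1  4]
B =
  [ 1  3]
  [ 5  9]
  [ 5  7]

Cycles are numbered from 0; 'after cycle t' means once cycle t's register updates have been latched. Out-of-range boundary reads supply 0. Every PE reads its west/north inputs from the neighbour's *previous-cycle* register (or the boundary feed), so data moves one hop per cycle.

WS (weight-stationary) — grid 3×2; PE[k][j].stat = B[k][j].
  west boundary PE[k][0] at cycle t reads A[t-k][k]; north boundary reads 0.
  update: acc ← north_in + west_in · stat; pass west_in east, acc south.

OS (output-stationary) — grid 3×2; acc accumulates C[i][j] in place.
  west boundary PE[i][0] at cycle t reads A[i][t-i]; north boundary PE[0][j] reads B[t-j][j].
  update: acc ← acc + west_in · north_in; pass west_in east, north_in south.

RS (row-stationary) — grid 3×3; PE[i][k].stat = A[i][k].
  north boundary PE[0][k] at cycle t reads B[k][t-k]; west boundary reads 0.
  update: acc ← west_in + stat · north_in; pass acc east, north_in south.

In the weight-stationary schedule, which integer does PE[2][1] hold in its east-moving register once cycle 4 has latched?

Tracing WS — 3×2 array, target PE[2][1]:
  c0 r1c1: 0 / 0 / 0
  c0 r2c0: 0 / 0 / 0
  c0 r2c1: 0 / 0 / 0
  c1 r1c1: 0 / 0 / 0
  c1 r2c0: 0 / 0 / 0
  c1 r2c1: 0 / 0 / 0
  c2 r1c1: 33 / 3 / 33
  c2 r2c0: 52 / 7 / 52
  c2 r2c1: 0 / 0 / 0
  c3 r1c1: 27 / 1 / 27
  c3 r2c0: 31 / 4 / 31
  c3 r2c1: 82 / 7 / 82
  c4 r1c1: 18 / 1 / 18
  c4 r2c0: 28 / 4 / 28
  c4 r2c1: 55 / 4 / 55

register = 4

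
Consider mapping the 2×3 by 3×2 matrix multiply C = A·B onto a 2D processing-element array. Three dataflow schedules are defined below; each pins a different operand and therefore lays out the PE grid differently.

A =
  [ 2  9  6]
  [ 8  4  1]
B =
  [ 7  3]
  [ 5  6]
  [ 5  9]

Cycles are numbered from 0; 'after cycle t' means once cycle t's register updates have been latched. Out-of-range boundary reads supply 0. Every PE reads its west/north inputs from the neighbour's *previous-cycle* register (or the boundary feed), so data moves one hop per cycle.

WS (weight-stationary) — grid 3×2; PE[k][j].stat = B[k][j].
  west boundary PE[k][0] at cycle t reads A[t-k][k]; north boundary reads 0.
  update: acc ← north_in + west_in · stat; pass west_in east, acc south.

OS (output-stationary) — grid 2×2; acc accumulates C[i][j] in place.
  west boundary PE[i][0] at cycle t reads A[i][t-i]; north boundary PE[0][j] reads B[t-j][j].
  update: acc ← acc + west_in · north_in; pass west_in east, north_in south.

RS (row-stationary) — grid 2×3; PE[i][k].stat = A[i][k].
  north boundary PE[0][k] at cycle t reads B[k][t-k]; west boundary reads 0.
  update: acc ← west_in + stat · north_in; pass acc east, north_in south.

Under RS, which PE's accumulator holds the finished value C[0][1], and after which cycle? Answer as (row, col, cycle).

RS: C[0][1] accumulates in PE[0][2]:
  [0] (0,2) acc=0 (h:0 v:0)
  [1] (0,2) acc=0 (h:0 v:0)
  [2] (0,2) acc=89 (h:89 v:5)
  [3] (0,2) acc=114 (h:114 v:9)

(row, col, cycle) = (0, 2, 3)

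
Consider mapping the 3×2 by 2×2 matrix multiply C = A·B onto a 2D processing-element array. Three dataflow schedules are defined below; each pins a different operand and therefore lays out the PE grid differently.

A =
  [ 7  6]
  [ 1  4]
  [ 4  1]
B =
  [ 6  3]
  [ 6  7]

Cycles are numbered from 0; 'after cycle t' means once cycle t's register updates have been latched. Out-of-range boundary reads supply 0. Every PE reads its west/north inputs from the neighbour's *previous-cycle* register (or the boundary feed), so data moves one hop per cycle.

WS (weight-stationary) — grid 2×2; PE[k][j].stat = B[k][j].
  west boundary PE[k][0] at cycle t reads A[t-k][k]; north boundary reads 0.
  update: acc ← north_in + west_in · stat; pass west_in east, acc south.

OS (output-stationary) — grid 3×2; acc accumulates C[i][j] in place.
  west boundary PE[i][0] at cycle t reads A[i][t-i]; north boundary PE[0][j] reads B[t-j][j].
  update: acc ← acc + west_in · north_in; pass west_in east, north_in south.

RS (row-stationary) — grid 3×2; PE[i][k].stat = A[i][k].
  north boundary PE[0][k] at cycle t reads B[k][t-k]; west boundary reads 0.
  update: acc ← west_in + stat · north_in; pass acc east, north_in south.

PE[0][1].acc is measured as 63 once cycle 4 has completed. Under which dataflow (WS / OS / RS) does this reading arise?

dataflow = OS

— WS: 2×2; PE[0][1] trace:
  c0 r0c1: 0 / 0 / 0
  c1 r0c1: 21 / 7 / 21
  c2 r0c1: 3 / 1 / 3
  c3 r0c1: 12 / 4 / 12
  c4 r0c1: 0 / 0 / 0
— OS: 3×2; PE[0][1] trace:
  c0 r0c1: 0 / 0 / 0
  c1 r0c1: 21 / 7 / 3
  c2 r0c1: 63 / 6 / 7
  c3 r0c1: 63 / 0 / 0
  c4 r0c1: 63 / 0 / 0
— RS: 3×2; PE[0][1] trace:
  c0 r0c1: 0 / 0 / 0
  c1 r0c1: 78 / 78 / 6
  c2 r0c1: 63 / 63 / 7
  c3 r0c1: 0 / 0 / 0
  c4 r0c1: 0 / 0 / 0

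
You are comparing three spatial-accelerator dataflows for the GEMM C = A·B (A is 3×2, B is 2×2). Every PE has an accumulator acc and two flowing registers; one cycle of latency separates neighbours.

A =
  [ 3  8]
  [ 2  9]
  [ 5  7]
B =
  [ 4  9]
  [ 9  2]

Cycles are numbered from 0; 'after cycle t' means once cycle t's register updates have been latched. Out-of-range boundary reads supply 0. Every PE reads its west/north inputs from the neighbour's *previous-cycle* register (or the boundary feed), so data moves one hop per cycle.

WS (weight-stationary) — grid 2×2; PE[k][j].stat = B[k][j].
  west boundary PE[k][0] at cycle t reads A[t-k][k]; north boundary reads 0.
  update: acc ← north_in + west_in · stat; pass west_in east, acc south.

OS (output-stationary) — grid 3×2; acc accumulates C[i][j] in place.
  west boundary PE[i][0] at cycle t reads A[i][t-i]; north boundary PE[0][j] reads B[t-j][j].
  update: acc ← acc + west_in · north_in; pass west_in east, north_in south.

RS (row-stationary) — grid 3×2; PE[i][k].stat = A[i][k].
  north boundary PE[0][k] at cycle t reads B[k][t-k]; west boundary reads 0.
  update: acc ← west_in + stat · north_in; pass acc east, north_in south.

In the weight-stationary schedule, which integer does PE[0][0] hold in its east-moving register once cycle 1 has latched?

register = 2

Tracing WS — 2×2 array, target PE[0][0]:
  step 0 · PE0,0: acc=12; fwd→3 fwd↓12
  step 1 · PE0,0: acc=8; fwd→2 fwd↓8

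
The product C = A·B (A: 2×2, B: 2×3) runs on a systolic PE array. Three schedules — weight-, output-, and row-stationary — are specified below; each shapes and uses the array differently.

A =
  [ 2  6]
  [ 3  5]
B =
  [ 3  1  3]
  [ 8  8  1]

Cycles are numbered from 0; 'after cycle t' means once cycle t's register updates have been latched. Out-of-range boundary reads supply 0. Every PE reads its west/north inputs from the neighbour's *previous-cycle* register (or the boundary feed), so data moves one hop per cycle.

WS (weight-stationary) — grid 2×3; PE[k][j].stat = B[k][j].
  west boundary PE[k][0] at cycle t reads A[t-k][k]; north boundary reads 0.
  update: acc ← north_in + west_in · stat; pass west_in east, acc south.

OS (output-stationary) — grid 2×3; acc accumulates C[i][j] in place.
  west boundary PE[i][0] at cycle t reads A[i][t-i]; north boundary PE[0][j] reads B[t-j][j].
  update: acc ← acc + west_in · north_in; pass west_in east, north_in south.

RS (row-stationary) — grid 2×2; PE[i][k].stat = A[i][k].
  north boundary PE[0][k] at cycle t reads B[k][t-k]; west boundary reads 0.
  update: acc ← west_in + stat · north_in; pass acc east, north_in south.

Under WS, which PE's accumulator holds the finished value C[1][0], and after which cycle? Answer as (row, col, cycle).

WS — PE[1][0] is where C[1][0] collects:
  t=0 PE[1][0]: acc=0 h=0 v=0
  t=1 PE[1][0]: acc=54 h=6 v=54
  t=2 PE[1][0]: acc=49 h=5 v=49

(row, col, cycle) = (1, 0, 2)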